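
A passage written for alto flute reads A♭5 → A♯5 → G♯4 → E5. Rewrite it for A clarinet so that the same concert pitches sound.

Gb5 G#5 F#4 D5

First find concert pitch: the alto flute sounds a perfect fourth below written, so A♭5 A♯5 G♯4 E5 sounds Eb5 E#5 D#4 B4.
Then write for A clarinet: it sounds a minor third below written, so the part must be a minor third above concert.
Eb5 → Gb5
E#5 → G#5
D#4 → F#4
B4 → D5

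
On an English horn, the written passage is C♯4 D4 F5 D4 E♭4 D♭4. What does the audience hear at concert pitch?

The English horn sounds a perfect fifth below written, so transpose each written note down a perfect fifth.
C#4 to F#3
D4 to G3
F5 to Bb4
D4 to G3
Eb4 to Ab3
Db4 to Gb3

F#3 G3 Bb4 G3 Ab3 Gb3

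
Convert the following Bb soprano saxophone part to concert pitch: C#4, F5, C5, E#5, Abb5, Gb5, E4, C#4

Written C4 on the Bb soprano saxophone sounds as Bb3, a major second lower; apply that shift to every note.
C#4 becomes B3
F5 becomes Eb5
C5 becomes Bb4
E#5 becomes D#5
Abb5 becomes Gbb5
Gb5 becomes Fb5
E4 becomes D4
C#4 becomes B3

B3 Eb5 Bb4 D#5 Gbb5 Fb5 D4 B3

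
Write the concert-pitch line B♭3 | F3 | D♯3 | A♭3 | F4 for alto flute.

Eb4 Bb3 G#3 Db4 Bb4

Written C4 sounds as G3 on the alto flute, so concert pitches are written a perfect fourth up.
Bb3 gives Eb4
F3 gives Bb3
D#3 gives G#3
Ab3 gives Db4
F4 gives Bb4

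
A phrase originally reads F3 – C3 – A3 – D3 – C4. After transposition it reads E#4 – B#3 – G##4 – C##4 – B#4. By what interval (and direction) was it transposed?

From F3 to E#4 is 7 letter names — a seventh of some quality.
F3 to E#4 is 12 semitones, which makes it an augmented seventh; the second version is higher, so the direction is up.
Checking another pair — C4 → B#4 — gives the same interval.

up an augmented seventh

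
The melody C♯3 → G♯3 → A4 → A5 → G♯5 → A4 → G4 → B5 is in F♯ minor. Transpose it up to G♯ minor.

D#3 A#3 B4 B5 A#5 B4 A4 C#6

F♯ minor to G♯ minor up is a major second, so every note moves up by that interval.
C#3 -> D#3
G#3 -> A#3
A4 -> B4
A5 -> B5
G#5 -> A#5
A4 -> B4
G4 -> A4
B5 -> C#6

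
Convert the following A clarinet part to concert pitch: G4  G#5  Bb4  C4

E4 E#5 G4 A3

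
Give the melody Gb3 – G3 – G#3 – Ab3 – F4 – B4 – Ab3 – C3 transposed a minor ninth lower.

F2 F#2 F##2 G2 E3 A#3 G2 B1

Gb3 → F2
G3 → F#2
G#3 → F##2
Ab3 → G2
F4 → E3
B4 → A#3
Ab3 → G2
C3 → B1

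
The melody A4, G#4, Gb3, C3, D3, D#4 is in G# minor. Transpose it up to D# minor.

E5 D#5 Db4 G3 A3 A#4

G# minor to D# minor up is a perfect fifth, so every note moves up by that interval.
A4 becomes E5
G#4 becomes D#5
Gb3 becomes Db4
C3 becomes G3
D3 becomes A3
D#4 becomes A#4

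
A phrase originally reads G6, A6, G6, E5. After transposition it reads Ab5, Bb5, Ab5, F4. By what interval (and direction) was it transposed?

down a major seventh

Take the first pair: G6 → Ab5. G to A spans 7 letter names, so the interval is some kind of seventh.
Ab5 to G6 is 11 semitones, which makes it a major seventh; the second version is lower, so the direction is down.
Checking another pair — E5 → F4 — gives the same interval.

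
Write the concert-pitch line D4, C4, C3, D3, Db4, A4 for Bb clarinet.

Written C4 sounds as Bb3 on the Bb clarinet, so concert pitches are written a major second up.
D4 → E4
C4 → D4
C3 → D3
D3 → E3
Db4 → Eb4
A4 → B4

E4 D4 D3 E3 Eb4 B4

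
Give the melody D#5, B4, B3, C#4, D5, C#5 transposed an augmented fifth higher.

D#5 -> A##5
B4 -> F##5
B3 -> F##4
C#4 -> G##4
D5 -> A#5
C#5 -> G##5

A##5 F##5 F##4 G##4 A#5 G##5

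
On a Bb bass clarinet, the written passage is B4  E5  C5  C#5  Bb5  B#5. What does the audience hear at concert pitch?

A3 D4 Bb3 B3 Ab4 A#4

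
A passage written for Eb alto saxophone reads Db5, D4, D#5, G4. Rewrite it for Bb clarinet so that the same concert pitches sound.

Gb4 G3 G#4 C4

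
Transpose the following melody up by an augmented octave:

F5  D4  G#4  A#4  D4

F5 -> F#6
D4 -> D#5
G#4 -> G##5
A#4 -> A##5
D4 -> D#5

F#6 D#5 G##5 A##5 D#5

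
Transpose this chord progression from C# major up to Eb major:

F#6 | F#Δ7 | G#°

Ab6 AbΔ7 Bb°

C# major up to Eb major is a diminished third; each chord root moves by that interval while the quality stays the same.
F#6: root F# up a diminished third → Ab, giving Ab6.
F#Δ7: root F# up a diminished third → Ab, giving AbΔ7.
G#°: root G# up a diminished third → Bb, giving Bb°.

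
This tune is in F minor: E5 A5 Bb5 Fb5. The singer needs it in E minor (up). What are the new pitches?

F minor to E minor up is a major seventh, so every note moves up by that interval.
E5 becomes D#6
A5 becomes G#6
Bb5 becomes A6
Fb5 becomes Eb6

D#6 G#6 A6 Eb6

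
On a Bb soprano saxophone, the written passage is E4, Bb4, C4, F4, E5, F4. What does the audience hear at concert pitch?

D4 Ab4 Bb3 Eb4 D5 Eb4

The Bb soprano saxophone sounds a major second below written, so transpose each written note down a major second.
E4 becomes D4
Bb4 becomes Ab4
C4 becomes Bb3
F4 becomes Eb4
E5 becomes D5
F4 becomes Eb4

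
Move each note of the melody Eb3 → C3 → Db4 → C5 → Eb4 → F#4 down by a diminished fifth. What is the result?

A2 F#2 G3 F#4 A3 B#3

Eb3: a fifth down reaches A, and 6 semitones makes it A2.
C3: a fifth down reaches F, and 6 semitones makes it F#2.
A diminished fifth down from Db4 gives G3.
A diminished fifth down from C5 gives F#4.
Eb4 down a diminished fifth is A3.
A diminished fifth down from F#4 gives B#3.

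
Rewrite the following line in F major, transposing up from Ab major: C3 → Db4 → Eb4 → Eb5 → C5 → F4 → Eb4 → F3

From Ab up to F is a major sixth; apply that to each pitch.
C3 gives A3
Db4 gives Bb4
Eb4 gives C5
Eb5 gives C6
C5 gives A5
F4 gives D5
Eb4 gives C5
F3 gives D4

A3 Bb4 C5 C6 A5 D5 C5 D4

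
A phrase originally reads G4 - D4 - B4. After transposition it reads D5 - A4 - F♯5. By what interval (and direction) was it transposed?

up a perfect fifth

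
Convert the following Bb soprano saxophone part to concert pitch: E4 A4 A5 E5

D4 G4 G5 D5

The Bb soprano saxophone sounds a major second below written, so transpose each written note down a major second.
E4 gives D4
A4 gives G4
A5 gives G5
E5 gives D5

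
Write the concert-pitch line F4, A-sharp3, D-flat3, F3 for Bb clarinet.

The Bb clarinet sounds a major second below written, so the written part must be a major second above concert — transpose each note up.
F4 to G4
A#3 to B#3
Db3 to Eb3
F3 to G3

G4 B#3 Eb3 G3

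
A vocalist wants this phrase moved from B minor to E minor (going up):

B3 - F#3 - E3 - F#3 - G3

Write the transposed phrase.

From B up to E is a perfect fourth; apply that to each pitch.
B3 to E4
F#3 to B3
E3 to A3
F#3 to B3
G3 to C4

E4 B3 A3 B3 C4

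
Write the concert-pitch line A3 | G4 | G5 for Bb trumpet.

B3 A4 A5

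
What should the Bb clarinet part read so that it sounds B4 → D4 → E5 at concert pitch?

The Bb clarinet sounds a major second below written, so the written part must be a major second above concert — transpose each note up.
B4 gives C#5
D4 gives E4
E5 gives F#5

C#5 E4 F#5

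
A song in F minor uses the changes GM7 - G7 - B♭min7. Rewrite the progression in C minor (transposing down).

DM7 D7 Fmin7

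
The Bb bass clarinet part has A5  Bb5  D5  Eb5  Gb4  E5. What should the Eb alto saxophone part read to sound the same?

E5 F5 A4 Bb4 Db4 B4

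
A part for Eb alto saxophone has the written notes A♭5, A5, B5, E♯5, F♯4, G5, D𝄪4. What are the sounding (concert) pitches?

Cb5 C5 D5 G#4 A3 Bb4 F##3

The Eb alto saxophone sounds a major sixth below written, so transpose each written note down a major sixth.
Ab5 → Cb5
A5 → C5
B5 → D5
E#5 → G#4
F#4 → A3
G5 → Bb4
D##4 → F##3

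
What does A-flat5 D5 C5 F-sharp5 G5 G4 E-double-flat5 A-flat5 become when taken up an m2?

A minor second up from Ab5 gives Bbb5.
A minor second up from D5 gives Eb5.
A minor second up from C5 gives Db5.
A minor second up from F#5 gives G5.
G5: a second up reaches A, and 1 semitone makes it Ab5.
G4: a second up reaches A, and 1 semitone makes it Ab4.
Ebb5 up a minor second is Fbb5.
Ab5: a second up reaches B, and 1 semitone makes it Bbb5.

Bbb5 Eb5 Db5 G5 Ab5 Ab4 Fbb5 Bbb5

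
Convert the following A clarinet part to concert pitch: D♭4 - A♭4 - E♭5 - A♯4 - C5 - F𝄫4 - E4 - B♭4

The A clarinet sounds a minor third below written, so transpose each written note down a minor third.
Db4 gives Bb3
Ab4 gives F4
Eb5 gives C5
A#4 gives F##4
C5 gives A4
Fbb4 gives Dbb4
E4 gives C#4
Bb4 gives G4

Bb3 F4 C5 F##4 A4 Dbb4 C#4 G4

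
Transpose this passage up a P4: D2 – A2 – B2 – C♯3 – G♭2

D2 becomes G2
A2 becomes D3
B2 becomes E3
C#3 becomes F#3
Gb2 becomes Cb3

G2 D3 E3 F#3 Cb3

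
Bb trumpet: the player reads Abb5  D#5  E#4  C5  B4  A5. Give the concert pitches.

Gbb5 C#5 D#4 Bb4 A4 G5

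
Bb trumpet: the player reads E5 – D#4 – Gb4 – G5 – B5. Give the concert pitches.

The Bb trumpet sounds a major second below written, so transpose each written note down a major second.
E5 to D5
D#4 to C#4
Gb4 to Fb4
G5 to F5
B5 to A5

D5 C#4 Fb4 F5 A5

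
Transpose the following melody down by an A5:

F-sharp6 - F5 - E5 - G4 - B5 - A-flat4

Bb5 Bbb4 Ab4 Cb4 Eb5 Dbb4

F#6 down an augmented fifth is Bb5.
F5: a fifth down reaches B, and 8 semitones makes it Bbb4.
An augmented fifth down from E5 gives Ab4.
G4: a fifth down reaches C, and 8 semitones makes it Cb4.
B5: a fifth down reaches E, and 8 semitones makes it Eb5.
Ab4: a fifth down reaches D, and 8 semitones makes it Dbb4.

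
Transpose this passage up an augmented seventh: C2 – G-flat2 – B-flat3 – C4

B#2 F#3 A#4 B#4

C2: a seventh up reaches B, and 12 semitones makes it B#2.
Gb2: a seventh up reaches F, and 12 semitones makes it F#3.
Bb3: a seventh up reaches A, and 12 semitones makes it A#4.
C4 up an augmented seventh is B#4.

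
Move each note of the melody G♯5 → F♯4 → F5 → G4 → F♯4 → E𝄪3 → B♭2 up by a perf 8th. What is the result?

G#6 F#5 F6 G5 F#5 E##4 Bb3

A perfect octave up from G#5 gives G#6.
F#4: an octave up reaches F, and 12 semitones makes it F#5.
F5 up a perfect octave is F6.
G4 up a perfect octave is G5.
F#4 up a perfect octave is F#5.
A perfect octave up from E##3 gives E##4.
Bb2: an octave up reaches B, and 12 semitones makes it Bb3.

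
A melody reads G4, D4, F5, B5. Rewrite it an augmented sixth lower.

Bbb3 Fb3 Abb4 Db5

G4 → Bbb3
D4 → Fb3
F5 → Abb4
B5 → Db5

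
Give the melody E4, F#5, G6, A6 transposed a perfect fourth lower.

B3 C#5 D6 E6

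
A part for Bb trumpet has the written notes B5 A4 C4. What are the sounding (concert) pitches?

Written C4 on the Bb trumpet sounds as Bb3, a major second lower; apply that shift to every note.
B5 -> A5
A4 -> G4
C4 -> Bb3

A5 G4 Bb3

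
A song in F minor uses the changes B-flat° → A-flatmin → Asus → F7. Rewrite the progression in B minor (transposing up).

E° Dmin D#sus B7

F minor up to B minor is an augmented fourth; each chord root moves by that interval while the quality stays the same.
B-flat°: root B-flat up an augmented fourth → E, giving E°.
A-flatmin: root A-flat up an augmented fourth → D, giving Dmin.
Asus: root A up an augmented fourth → D#, giving D#sus.
F7: root F up an augmented fourth → B, giving B7.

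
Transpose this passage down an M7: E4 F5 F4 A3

E4: a seventh down reaches F, and 11 semitones makes it F3.
F5: a seventh down reaches G, and 11 semitones makes it Gb4.
F4: a seventh down reaches G, and 11 semitones makes it Gb3.
A3 down a major seventh is Bb2.

F3 Gb4 Gb3 Bb2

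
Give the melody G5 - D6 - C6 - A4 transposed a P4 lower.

D5 A5 G5 E4

A perfect fourth down from G5 gives D5.
A perfect fourth down from D6 gives A5.
A perfect fourth down from C6 gives G5.
A4 down a perfect fourth is E4.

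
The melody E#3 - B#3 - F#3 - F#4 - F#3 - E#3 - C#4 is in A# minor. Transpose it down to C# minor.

A# minor to C# minor down is a major sixth, so every note moves down by that interval.
E#3 → G#2
B#3 → D#3
F#3 → A2
F#4 → A3
F#3 → A2
E#3 → G#2
C#4 → E3

G#2 D#3 A2 A3 A2 G#2 E3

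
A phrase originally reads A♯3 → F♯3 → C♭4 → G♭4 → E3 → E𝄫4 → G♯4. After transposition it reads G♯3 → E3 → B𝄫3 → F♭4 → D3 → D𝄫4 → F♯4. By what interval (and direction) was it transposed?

From A#3 to G#3 is 2 letter names — a second of some quality.
G#3 to A#3 is 2 semitones, which makes it a major second; the second version is lower, so the direction is down.
Checking another pair — G#4 → F#4 — gives the same interval.

down a major second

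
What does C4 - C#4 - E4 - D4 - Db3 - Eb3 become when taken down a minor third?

A3 A#3 C#4 B3 Bb2 C3

C4 -> A3
C#4 -> A#3
E4 -> C#4
D4 -> B3
Db3 -> Bb2
Eb3 -> C3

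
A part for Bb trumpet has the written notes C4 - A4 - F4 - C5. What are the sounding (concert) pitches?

Bb3 G4 Eb4 Bb4

The Bb trumpet sounds a major second below written, so transpose each written note down a major second.
C4 -> Bb3
A4 -> G4
F4 -> Eb4
C5 -> Bb4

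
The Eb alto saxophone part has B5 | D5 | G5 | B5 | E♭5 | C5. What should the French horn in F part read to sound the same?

First find concert pitch: the Eb alto saxophone sounds a major sixth below written, so B5 D5 G5 B5 E♭5 C5 sounds D5 F4 Bb4 D5 Gb4 Eb4.
Then write for French horn in F: it sounds a perfect fifth below written, so the part must be a perfect fifth above concert.
D5 → A5
F4 → C5
Bb4 → F5
D5 → A5
Gb4 → Db5
Eb4 → Bb4

A5 C5 F5 A5 Db5 Bb4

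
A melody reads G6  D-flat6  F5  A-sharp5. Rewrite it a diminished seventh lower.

A#5 E5 G#4 B##4

G6 gives A#5
Db6 gives E5
F5 gives G#4
A#5 gives B##4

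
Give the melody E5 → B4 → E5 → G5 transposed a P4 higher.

A5 E5 A5 C6

E5: a fourth up reaches A, and 5 semitones makes it A5.
B4: a fourth up reaches E, and 5 semitones makes it E5.
E5: a fourth up reaches A, and 5 semitones makes it A5.
G5: a fourth up reaches C, and 5 semitones makes it C6.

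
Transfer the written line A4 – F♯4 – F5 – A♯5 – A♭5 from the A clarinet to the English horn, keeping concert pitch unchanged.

First find concert pitch: the A clarinet sounds a minor third below written, so A4 F♯4 F5 A♯5 A♭5 sounds F#4 D#4 D5 F##5 F5.
Then write for English horn: it sounds a perfect fifth below written, so the part must be a perfect fifth above concert.
F#4 → C#5
D#4 → A#4
D5 → A5
F##5 → C##6
F5 → C6

C#5 A#4 A5 C##6 C6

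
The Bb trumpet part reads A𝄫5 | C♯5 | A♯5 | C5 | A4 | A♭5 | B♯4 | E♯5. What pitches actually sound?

Gbb5 B4 G#5 Bb4 G4 Gb5 A#4 D#5

Written C4 on the Bb trumpet sounds as Bb3, a major second lower; apply that shift to every note.
Abb5 to Gbb5
C#5 to B4
A#5 to G#5
C5 to Bb4
A4 to G4
Ab5 to Gb5
B#4 to A#4
E#5 to D#5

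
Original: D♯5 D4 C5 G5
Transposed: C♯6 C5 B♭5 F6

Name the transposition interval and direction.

From D#5 to C#6 is 7 letter names — a seventh of some quality.
D#5 to C#6 is 10 semitones, which makes it a minor seventh; the second version is higher, so the direction is up.
Checking another pair — G5 → F6 — gives the same interval.

up a minor seventh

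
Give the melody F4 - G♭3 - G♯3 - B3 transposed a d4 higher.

F4 becomes Bbb4
Gb3 becomes Cbb4
G#3 becomes C4
B3 becomes Eb4

Bbb4 Cbb4 C4 Eb4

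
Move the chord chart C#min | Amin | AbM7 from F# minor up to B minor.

F#min Dmin DbM7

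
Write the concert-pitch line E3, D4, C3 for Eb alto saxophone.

The Eb alto saxophone sounds a major sixth below written, so the written part must be a major sixth above concert — transpose each note up.
E3 to C#4
D4 to B4
C3 to A3

C#4 B4 A3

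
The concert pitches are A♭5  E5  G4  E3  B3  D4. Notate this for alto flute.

Db6 A5 C5 A3 E4 G4

Written C4 sounds as G3 on the alto flute, so concert pitches are written a perfect fourth up.
Ab5 to Db6
E5 to A5
G4 to C5
E3 to A3
B3 to E4
D4 to G4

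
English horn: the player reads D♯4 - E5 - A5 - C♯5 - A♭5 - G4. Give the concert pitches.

G#3 A4 D5 F#4 Db5 C4

The English horn sounds a perfect fifth below written, so transpose each written note down a perfect fifth.
D#4 gives G#3
E5 gives A4
A5 gives D5
C#5 gives F#4
Ab5 gives Db5
G4 gives C4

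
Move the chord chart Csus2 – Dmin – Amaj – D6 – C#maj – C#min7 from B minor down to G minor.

B minor down to G minor is a major third; each chord root moves by that interval while the quality stays the same.
Csus2: root C down a major third → Ab, giving Absus2.
Dmin: root D down a major third → Bb, giving Bbmin.
Amaj: root A down a major third → F, giving Fmaj.
D6: root D down a major third → Bb, giving Bb6.
C#maj: root C# down a major third → A, giving Amaj.
C#min7: root C# down a major third → A, giving Amin7.

Absus2 Bbmin Fmaj Bb6 Amaj Amin7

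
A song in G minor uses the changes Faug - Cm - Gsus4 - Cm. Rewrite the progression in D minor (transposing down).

G minor down to D minor is a perfect fourth; each chord root moves by that interval while the quality stays the same.
Faug: root F down a perfect fourth → C, giving Caug.
Cm: root C down a perfect fourth → G, giving Gm.
Gsus4: root G down a perfect fourth → D, giving Dsus4.
Cm: root C down a perfect fourth → G, giving Gm.

Caug Gm Dsus4 Gm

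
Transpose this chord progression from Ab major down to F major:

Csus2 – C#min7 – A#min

Asus2 A#min7 F##min

Ab major down to F major is a minor third; each chord root moves by that interval while the quality stays the same.
Csus2: root C down a minor third → A, giving Asus2.
C#min7: root C# down a minor third → A#, giving A#min7.
A#min: root A# down a minor third → F##, giving F##min.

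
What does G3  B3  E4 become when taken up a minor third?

Bb3 D4 G4

G3: a third up reaches B, and 3 semitones makes it Bb3.
B3 up a minor third is D4.
A minor third up from E4 gives G4.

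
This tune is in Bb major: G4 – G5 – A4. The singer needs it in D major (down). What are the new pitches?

B3 B4 C#4

Bb major to D major down is a minor sixth, so every note moves down by that interval.
G4 to B3
G5 to B4
A4 to C#4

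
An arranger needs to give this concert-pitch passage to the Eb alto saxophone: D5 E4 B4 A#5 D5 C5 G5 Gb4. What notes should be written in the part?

B5 C#5 G#5 F##6 B5 A5 E6 Eb5

The Eb alto saxophone sounds a major sixth below written, so the written part must be a major sixth above concert — transpose each note up.
D5 becomes B5
E4 becomes C#5
B4 becomes G#5
A#5 becomes F##6
D5 becomes B5
C5 becomes A5
G5 becomes E6
Gb4 becomes Eb5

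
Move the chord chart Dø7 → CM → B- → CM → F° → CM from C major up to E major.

F#ø7 EM D#- EM A° EM

C major up to E major is a major third; each chord root moves by that interval while the quality stays the same.
Dø7: root D up a major third → F#, giving F#ø7.
CM: root C up a major third → E, giving EM.
B-: root B up a major third → D#, giving D#-.
CM: root C up a major third → E, giving EM.
F°: root F up a major third → A, giving A°.
CM: root C up a major third → E, giving EM.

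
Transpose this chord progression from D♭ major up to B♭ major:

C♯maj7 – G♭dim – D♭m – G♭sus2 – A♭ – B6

A#maj7 Ebdim Bbm Ebsus2 F G#6

D♭ major up to B♭ major is a major sixth; each chord root moves by that interval while the quality stays the same.
C♯maj7: root C♯ up a major sixth → A#, giving A#maj7.
G♭dim: root G♭ up a major sixth → Eb, giving Ebdim.
D♭m: root D♭ up a major sixth → Bb, giving Bbm.
G♭sus2: root G♭ up a major sixth → Eb, giving Ebsus2.
A♭: root A♭ up a major sixth → F, giving F.
B6: root B up a major sixth → G#, giving G#6.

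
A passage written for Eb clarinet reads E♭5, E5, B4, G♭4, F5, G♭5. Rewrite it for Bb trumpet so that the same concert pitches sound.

Ab5 A5 E5 Cb5 Bb5 Cb6

First find concert pitch: the Eb clarinet sounds a minor third above written, so E♭5 E5 B4 G♭4 F5 G♭5 sounds Gb5 G5 D5 Bbb4 Ab5 Bbb5.
Then write for Bb trumpet: it sounds a major second below written, so the part must be a major second above concert.
Gb5 → Ab5
G5 → A5
D5 → E5
Bbb4 → Cb5
Ab5 → Bb5
Bbb5 → Cb6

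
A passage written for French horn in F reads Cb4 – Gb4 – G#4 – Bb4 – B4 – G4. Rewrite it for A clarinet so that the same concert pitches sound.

First find concert pitch: the French horn in F sounds a perfect fifth below written, so Cb4 Gb4 G#4 Bb4 B4 G4 sounds Fb3 Cb4 C#4 Eb4 E4 C4.
Then write for A clarinet: it sounds a minor third below written, so the part must be a minor third above concert.
Fb3 → Abb3
Cb4 → Ebb4
C#4 → E4
Eb4 → Gb4
E4 → G4
C4 → Eb4

Abb3 Ebb4 E4 Gb4 G4 Eb4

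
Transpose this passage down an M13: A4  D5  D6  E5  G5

A4 down a major thirteenth is C3.
A major thirteenth down from D5 gives F3.
D6 down a major thirteenth is F4.
E5: a thirteenth down reaches G, and 21 semitones makes it G3.
G5: a thirteenth down reaches B, and 21 semitones makes it Bb3.

C3 F3 F4 G3 Bb3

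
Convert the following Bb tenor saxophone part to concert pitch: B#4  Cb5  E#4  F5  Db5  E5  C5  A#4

A#3 Bbb3 D#3 Eb4 Cb4 D4 Bb3 G#3

The Bb tenor saxophone sounds a major ninth below written, so transpose each written note down a major ninth.
B#4 to A#3
Cb5 to Bbb3
E#4 to D#3
F5 to Eb4
Db5 to Cb4
E5 to D4
C5 to Bb3
A#4 to G#3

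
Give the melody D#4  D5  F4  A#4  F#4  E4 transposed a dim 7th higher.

C5 Cb6 Ebb5 G5 Eb5 Db5

D#4 -> C5
D5 -> Cb6
F4 -> Ebb5
A#4 -> G5
F#4 -> Eb5
E4 -> Db5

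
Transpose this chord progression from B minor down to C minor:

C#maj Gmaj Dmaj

Dmaj Abmaj Ebmaj

B minor down to C minor is a major seventh; each chord root moves by that interval while the quality stays the same.
C#maj: root C# down a major seventh → D, giving Dmaj.
Gmaj: root G down a major seventh → Ab, giving Abmaj.
Dmaj: root D down a major seventh → Eb, giving Ebmaj.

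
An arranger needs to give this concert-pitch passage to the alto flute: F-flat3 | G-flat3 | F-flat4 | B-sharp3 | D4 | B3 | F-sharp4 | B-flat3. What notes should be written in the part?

Bbb3 Cb4 Bbb4 E#4 G4 E4 B4 Eb4

The alto flute sounds a perfect fourth below written, so the written part must be a perfect fourth above concert — transpose each note up.
Fb3 becomes Bbb3
Gb3 becomes Cb4
Fb4 becomes Bbb4
B#3 becomes E#4
D4 becomes G4
B3 becomes E4
F#4 becomes B4
Bb3 becomes Eb4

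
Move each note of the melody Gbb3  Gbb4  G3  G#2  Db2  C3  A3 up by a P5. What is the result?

Dbb4 Dbb5 D4 D#3 Ab2 G3 E4

Gbb3 becomes Dbb4
Gbb4 becomes Dbb5
G3 becomes D4
G#2 becomes D#3
Db2 becomes Ab2
C3 becomes G3
A3 becomes E4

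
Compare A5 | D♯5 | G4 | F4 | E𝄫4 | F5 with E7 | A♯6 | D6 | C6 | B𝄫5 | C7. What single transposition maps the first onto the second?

up a perfect twelfth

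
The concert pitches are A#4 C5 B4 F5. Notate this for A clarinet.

C#5 Eb5 D5 Ab5

Written C4 sounds as A3 on the A clarinet, so concert pitches are written a minor third up.
A#4 → C#5
C5 → Eb5
B4 → D5
F5 → Ab5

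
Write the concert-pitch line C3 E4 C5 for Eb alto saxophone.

A3 C#5 A5

The Eb alto saxophone sounds a major sixth below written, so the written part must be a major sixth above concert — transpose each note up.
C3 becomes A3
E4 becomes C#5
C5 becomes A5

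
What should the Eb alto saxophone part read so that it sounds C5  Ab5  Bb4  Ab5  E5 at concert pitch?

A5 F6 G5 F6 C#6

The Eb alto saxophone sounds a major sixth below written, so the written part must be a major sixth above concert — transpose each note up.
C5 to A5
Ab5 to F6
Bb4 to G5
Ab5 to F6
E5 to C#6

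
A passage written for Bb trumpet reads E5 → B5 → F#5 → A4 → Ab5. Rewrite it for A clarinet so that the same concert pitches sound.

F5 C6 G5 Bb4 Bbb5

First find concert pitch: the Bb trumpet sounds a major second below written, so E5 B5 F#5 A4 Ab5 sounds D5 A5 E5 G4 Gb5.
Then write for A clarinet: it sounds a minor third below written, so the part must be a minor third above concert.
D5 → F5
A5 → C6
E5 → G5
G4 → Bb4
Gb5 → Bbb5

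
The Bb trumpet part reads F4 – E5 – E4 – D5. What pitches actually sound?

Eb4 D5 D4 C5

Written C4 on the Bb trumpet sounds as Bb3, a major second lower; apply that shift to every note.
F4 → Eb4
E5 → D5
E4 → D4
D5 → C5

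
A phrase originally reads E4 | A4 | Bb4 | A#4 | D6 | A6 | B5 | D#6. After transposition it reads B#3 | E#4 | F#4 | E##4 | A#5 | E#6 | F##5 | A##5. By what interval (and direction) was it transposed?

down a diminished fourth

From E4 to B#3 is 4 letter names — a fourth of some quality.
B#3 to E4 is 4 semitones, which makes it a diminished fourth; the second version is lower, so the direction is down.
Checking another pair — D#6 → A##5 — gives the same interval.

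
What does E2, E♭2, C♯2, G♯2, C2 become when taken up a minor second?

F2 Fb2 D2 A2 Db2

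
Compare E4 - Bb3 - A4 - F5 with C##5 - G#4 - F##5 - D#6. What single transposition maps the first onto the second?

up an augmented sixth

Take the first pair: E4 → C##5. E to C spans 6 letter names, so the interval is some kind of sixth.
E4 to C##5 is 10 semitones, which makes it an augmented sixth; the second version is higher, so the direction is up.
Checking another pair — F5 → D#6 — gives the same interval.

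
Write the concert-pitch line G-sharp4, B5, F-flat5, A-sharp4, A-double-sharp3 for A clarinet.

B4 D6 Abb5 C#5 C##4

Written C4 sounds as A3 on the A clarinet, so concert pitches are written a minor third up.
G#4 -> B4
B5 -> D6
Fb5 -> Abb5
A#4 -> C#5
A##3 -> C##4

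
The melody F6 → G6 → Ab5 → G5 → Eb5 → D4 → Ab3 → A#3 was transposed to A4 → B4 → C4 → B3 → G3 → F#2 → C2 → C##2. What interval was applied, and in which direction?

From F6 to A4 is 13 letter names — a thirteenth of some quality.
A4 to F6 is 20 semitones, which makes it a minor thirteenth; the second version is lower, so the direction is down.
Checking another pair — A#3 → C##2 — gives the same interval.

down a minor thirteenth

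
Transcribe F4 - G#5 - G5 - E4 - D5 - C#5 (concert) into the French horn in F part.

The French horn in F sounds a perfect fifth below written, so the written part must be a perfect fifth above concert — transpose each note up.
F4 → C5
G#5 → D#6
G5 → D6
E4 → B4
D5 → A5
C#5 → G#5

C5 D#6 D6 B4 A5 G#5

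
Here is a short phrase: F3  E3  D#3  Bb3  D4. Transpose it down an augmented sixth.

Abb2 Gb2 F2 Dbb3 Fb3

F3 becomes Abb2
E3 becomes Gb2
D#3 becomes F2
Bb3 becomes Dbb3
D4 becomes Fb3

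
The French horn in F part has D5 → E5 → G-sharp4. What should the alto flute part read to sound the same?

First find concert pitch: the French horn in F sounds a perfect fifth below written, so D5 E5 G-sharp4 sounds G4 A4 C#4.
Then write for alto flute: it sounds a perfect fourth below written, so the part must be a perfect fourth above concert.
G4 → C5
A4 → D5
C#4 → F#4

C5 D5 F#4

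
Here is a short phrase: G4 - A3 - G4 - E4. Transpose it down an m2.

F#4 G#3 F#4 D#4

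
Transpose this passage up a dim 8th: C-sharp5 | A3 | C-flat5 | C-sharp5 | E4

C#5 up a diminished octave is C6.
A diminished octave up from A3 gives Ab4.
A diminished octave up from Cb5 gives Cbb6.
C#5 up a diminished octave is C6.
A diminished octave up from E4 gives Eb5.

C6 Ab4 Cbb6 C6 Eb5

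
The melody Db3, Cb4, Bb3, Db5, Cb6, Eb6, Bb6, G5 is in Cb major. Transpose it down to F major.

From Cb down to F is a diminished fifth; apply that to each pitch.
Db3 gives G2
Cb4 gives F3
Bb3 gives E3
Db5 gives G4
Cb6 gives F5
Eb6 gives A5
Bb6 gives E6
G5 gives C#5

G2 F3 E3 G4 F5 A5 E6 C#5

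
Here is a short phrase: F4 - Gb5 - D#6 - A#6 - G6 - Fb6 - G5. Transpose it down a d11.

C#3 D4 A##4 E##5 D#5 C5 D#4

A diminished eleventh down from F4 gives C#3.
Gb5 down a diminished eleventh is D4.
D#6 down a diminished eleventh is A##4.
A#6 down a diminished eleventh is E##5.
G6: an eleventh down reaches D, and 16 semitones makes it D#5.
Fb6 down a diminished eleventh is C5.
G5: an eleventh down reaches D, and 16 semitones makes it D#4.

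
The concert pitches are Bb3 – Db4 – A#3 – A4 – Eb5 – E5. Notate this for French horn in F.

The French horn in F sounds a perfect fifth below written, so the written part must be a perfect fifth above concert — transpose each note up.
Bb3 becomes F4
Db4 becomes Ab4
A#3 becomes E#4
A4 becomes E5
Eb5 becomes Bb5
E5 becomes B5

F4 Ab4 E#4 E5 Bb5 B5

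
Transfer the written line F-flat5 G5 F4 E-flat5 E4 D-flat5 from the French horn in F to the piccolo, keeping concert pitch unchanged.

Bbb3 C4 Bb2 Ab3 A2 Gb3

First find concert pitch: the French horn in F sounds a perfect fifth below written, so F-flat5 G5 F4 E-flat5 E4 D-flat5 sounds Bbb4 C5 Bb3 Ab4 A3 Gb4.
Then write for piccolo: it sounds a perfect octave above written, so the part must be a perfect octave below concert.
Bbb4 → Bbb3
C5 → C4
Bb3 → Bb2
Ab4 → Ab3
A3 → A2
Gb4 → Gb3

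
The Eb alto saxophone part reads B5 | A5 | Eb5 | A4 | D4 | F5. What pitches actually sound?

D5 C5 Gb4 C4 F3 Ab4

The Eb alto saxophone sounds a major sixth below written, so transpose each written note down a major sixth.
B5 -> D5
A5 -> C5
Eb5 -> Gb4
A4 -> C4
D4 -> F3
F5 -> Ab4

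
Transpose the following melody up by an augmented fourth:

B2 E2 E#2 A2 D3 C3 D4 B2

B2 up an augmented fourth is E#3.
An augmented fourth up from E2 gives A#2.
E#2: a fourth up reaches A, and 6 semitones makes it A##2.
A2 up an augmented fourth is D#3.
D3 up an augmented fourth is G#3.
C3: a fourth up reaches F, and 6 semitones makes it F#3.
D4 up an augmented fourth is G#4.
B2 up an augmented fourth is E#3.

E#3 A#2 A##2 D#3 G#3 F#3 G#4 E#3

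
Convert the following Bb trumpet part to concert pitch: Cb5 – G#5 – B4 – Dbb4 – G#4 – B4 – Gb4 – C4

Bbb4 F#5 A4 Cbb4 F#4 A4 Fb4 Bb3

The Bb trumpet sounds a major second below written, so transpose each written note down a major second.
Cb5 gives Bbb4
G#5 gives F#5
B4 gives A4
Dbb4 gives Cbb4
G#4 gives F#4
B4 gives A4
Gb4 gives Fb4
C4 gives Bb3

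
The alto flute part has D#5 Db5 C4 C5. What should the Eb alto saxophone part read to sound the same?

F##5 F5 E4 E5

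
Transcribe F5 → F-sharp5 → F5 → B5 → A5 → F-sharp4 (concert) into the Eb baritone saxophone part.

Written C4 sounds as Eb2 on the Eb baritone saxophone, so concert pitches are written a major thirteenth up.
F5 -> D7
F#5 -> D#7
F5 -> D7
B5 -> G#7
A5 -> F#7
F#4 -> D#6

D7 D#7 D7 G#7 F#7 D#6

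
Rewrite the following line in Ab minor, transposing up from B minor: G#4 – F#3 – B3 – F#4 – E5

B minor to Ab minor up is a diminished seventh, so every note moves up by that interval.
G#4 becomes F5
F#3 becomes Eb4
B3 becomes Ab4
F#4 becomes Eb5
E5 becomes Db6

F5 Eb4 Ab4 Eb5 Db6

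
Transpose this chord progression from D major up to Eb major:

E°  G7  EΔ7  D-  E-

F° Ab7 FΔ7 Eb- F-

D major up to Eb major is a minor second; each chord root moves by that interval while the quality stays the same.
E°: root E up a minor second → F, giving F°.
G7: root G up a minor second → Ab, giving Ab7.
EΔ7: root E up a minor second → F, giving FΔ7.
D-: root D up a minor second → Eb, giving Eb-.
E-: root E up a minor second → F, giving F-.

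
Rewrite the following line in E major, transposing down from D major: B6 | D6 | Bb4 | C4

C#6 E5 C4 D3

D major to E major down is a minor seventh, so every note moves down by that interval.
B6 gives C#6
D6 gives E5
Bb4 gives C4
C4 gives D3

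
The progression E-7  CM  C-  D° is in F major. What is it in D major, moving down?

C#-7 AM A- B°

F major down to D major is a minor third; each chord root moves by that interval while the quality stays the same.
E-7: root E down a minor third → C#, giving C#-7.
CM: root C down a minor third → A, giving AM.
C-: root C down a minor third → A, giving A-.
D°: root D down a minor third → B, giving B°.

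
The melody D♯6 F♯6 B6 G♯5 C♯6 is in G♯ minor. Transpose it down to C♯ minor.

G#5 B5 E6 C#5 F#5

G♯ minor to C♯ minor down is a perfect fifth, so every note moves down by that interval.
D#6 becomes G#5
F#6 becomes B5
B6 becomes E6
G#5 becomes C#5
C#6 becomes F#5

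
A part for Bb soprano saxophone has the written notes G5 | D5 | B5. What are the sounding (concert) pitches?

F5 C5 A5

The Bb soprano saxophone sounds a major second below written, so transpose each written note down a major second.
G5 to F5
D5 to C5
B5 to A5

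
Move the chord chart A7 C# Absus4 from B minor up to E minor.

D7 F# Dbsus4

B minor up to E minor is a perfect fourth; each chord root moves by that interval while the quality stays the same.
A7: root A up a perfect fourth → D, giving D7.
C#: root C# up a perfect fourth → F#, giving F#.
Absus4: root Ab up a perfect fourth → Db, giving Dbsus4.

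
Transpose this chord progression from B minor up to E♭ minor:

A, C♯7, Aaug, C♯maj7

Db F7 Dbaug Fmaj7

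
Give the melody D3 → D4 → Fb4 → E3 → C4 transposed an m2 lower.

D3 -> C#3
D4 -> C#4
Fb4 -> Eb4
E3 -> D#3
C4 -> B3

C#3 C#4 Eb4 D#3 B3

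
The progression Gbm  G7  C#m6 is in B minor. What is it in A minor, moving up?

Fbm F7 Bm6

B minor up to A minor is a minor seventh; each chord root moves by that interval while the quality stays the same.
Gbm: root Gb up a minor seventh → Fb, giving Fbm.
G7: root G up a minor seventh → F, giving F7.
C#m6: root C# up a minor seventh → B, giving Bm6.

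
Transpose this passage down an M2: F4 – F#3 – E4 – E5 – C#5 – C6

Eb4 E3 D4 D5 B4 Bb5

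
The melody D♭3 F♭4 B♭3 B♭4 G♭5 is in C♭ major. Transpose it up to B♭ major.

C4 Eb5 A4 A5 F6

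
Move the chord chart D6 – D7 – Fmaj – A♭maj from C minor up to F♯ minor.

C minor up to F♯ minor is an augmented fourth; each chord root moves by that interval while the quality stays the same.
D6: root D up an augmented fourth → G#, giving G#6.
D7: root D up an augmented fourth → G#, giving G#7.
Fmaj: root F up an augmented fourth → B, giving Bmaj.
A♭maj: root A♭ up an augmented fourth → D, giving Dmaj.

G#6 G#7 Bmaj Dmaj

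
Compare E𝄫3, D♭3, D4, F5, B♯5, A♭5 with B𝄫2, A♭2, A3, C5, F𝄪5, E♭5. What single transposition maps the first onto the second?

down a perfect fourth

From Ebb3 to Bbb2 is 4 letter names — a fourth of some quality.
Bbb2 to Ebb3 is 5 semitones, which makes it a perfect fourth; the second version is lower, so the direction is down.
Checking another pair — Ab5 → Eb5 — gives the same interval.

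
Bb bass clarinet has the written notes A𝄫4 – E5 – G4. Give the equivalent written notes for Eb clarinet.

Ebb3 B3 D3

First find concert pitch: the Bb bass clarinet sounds a major ninth below written, so A𝄫4 E5 G4 sounds Gbb3 D4 F3.
Then write for Eb clarinet: it sounds a minor third above written, so the part must be a minor third below concert.
Gbb3 → Ebb3
D4 → B3
F3 → D3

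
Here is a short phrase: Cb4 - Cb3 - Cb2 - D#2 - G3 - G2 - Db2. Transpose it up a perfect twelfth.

Gb5 Gb4 Gb3 A#3 D5 D4 Ab3

A perfect twelfth up from Cb4 gives Gb5.
Cb3 up a perfect twelfth is Gb4.
A perfect twelfth up from Cb2 gives Gb3.
A perfect twelfth up from D#2 gives A#3.
G3 up a perfect twelfth is D5.
A perfect twelfth up from G2 gives D4.
Db2 up a perfect twelfth is Ab3.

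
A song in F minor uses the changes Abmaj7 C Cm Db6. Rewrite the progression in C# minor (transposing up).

F minor up to C# minor is an augmented fifth; each chord root moves by that interval while the quality stays the same.
Abmaj7: root Ab up an augmented fifth → E, giving Emaj7.
C: root C up an augmented fifth → G#, giving G#.
Cm: root C up an augmented fifth → G#, giving G#m.
Db6: root Db up an augmented fifth → A, giving A6.

Emaj7 G# G#m A6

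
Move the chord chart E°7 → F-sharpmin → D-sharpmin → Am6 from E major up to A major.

A°7 Bmin G#min Dm6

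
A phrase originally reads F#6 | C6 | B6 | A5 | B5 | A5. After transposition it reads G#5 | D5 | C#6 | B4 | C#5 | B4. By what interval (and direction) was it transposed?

down a minor seventh

Take the first pair: F#6 → G#5. F to G spans 7 letter names, so the interval is some kind of seventh.
G#5 to F#6 is 10 semitones, which makes it a minor seventh; the second version is lower, so the direction is down.
Checking another pair — A5 → B4 — gives the same interval.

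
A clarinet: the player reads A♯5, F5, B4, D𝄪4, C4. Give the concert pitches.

The A clarinet sounds a minor third below written, so transpose each written note down a minor third.
A#5 -> F##5
F5 -> D5
B4 -> G#4
D##4 -> B##3
C4 -> A3

F##5 D5 G#4 B##3 A3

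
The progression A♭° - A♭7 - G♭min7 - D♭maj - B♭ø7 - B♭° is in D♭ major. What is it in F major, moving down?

C° C7 Bbmin7 Fmaj Dø7 D°

D♭ major down to F major is a minor sixth; each chord root moves by that interval while the quality stays the same.
A♭°: root A♭ down a minor sixth → C, giving C°.
A♭7: root A♭ down a minor sixth → C, giving C7.
G♭min7: root G♭ down a minor sixth → Bb, giving Bbmin7.
D♭maj: root D♭ down a minor sixth → F, giving Fmaj.
B♭ø7: root B♭ down a minor sixth → D, giving Dø7.
B♭°: root B♭ down a minor sixth → D, giving D°.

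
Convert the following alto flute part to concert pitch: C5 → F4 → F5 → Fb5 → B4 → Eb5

G4 C4 C5 Cb5 F#4 Bb4

The alto flute sounds a perfect fourth below written, so transpose each written note down a perfect fourth.
C5 to G4
F4 to C4
F5 to C5
Fb5 to Cb5
B4 to F#4
Eb5 to Bb4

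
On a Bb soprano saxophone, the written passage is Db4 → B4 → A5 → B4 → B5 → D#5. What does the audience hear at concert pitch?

Cb4 A4 G5 A4 A5 C#5

Written C4 on the Bb soprano saxophone sounds as Bb3, a major second lower; apply that shift to every note.
Db4 to Cb4
B4 to A4
A5 to G5
B4 to A4
B5 to A5
D#5 to C#5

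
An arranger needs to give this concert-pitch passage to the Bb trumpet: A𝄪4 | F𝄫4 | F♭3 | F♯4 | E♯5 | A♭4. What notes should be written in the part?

B##4 Gbb4 Gb3 G#4 F##5 Bb4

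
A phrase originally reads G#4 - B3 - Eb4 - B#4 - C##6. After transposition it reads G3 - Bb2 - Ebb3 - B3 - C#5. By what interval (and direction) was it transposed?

down an augmented octave

From G#4 to G3 is 8 letter names — an octave of some quality.
G3 to G#4 is 13 semitones, which makes it an augmented octave; the second version is lower, so the direction is down.
Checking another pair — C##6 → C#5 — gives the same interval.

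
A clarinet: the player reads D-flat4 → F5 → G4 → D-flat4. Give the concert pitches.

Written C4 on the A clarinet sounds as A3, a minor third lower; apply that shift to every note.
Db4 to Bb3
F5 to D5
G4 to E4
Db4 to Bb3

Bb3 D5 E4 Bb3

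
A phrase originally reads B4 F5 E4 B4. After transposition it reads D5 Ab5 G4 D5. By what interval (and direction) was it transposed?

up a minor third

From B4 to D5 is 3 letter names — a third of some quality.
B4 to D5 is 3 semitones, which makes it a minor third; the second version is higher, so the direction is up.
Checking another pair — B4 → D5 — gives the same interval.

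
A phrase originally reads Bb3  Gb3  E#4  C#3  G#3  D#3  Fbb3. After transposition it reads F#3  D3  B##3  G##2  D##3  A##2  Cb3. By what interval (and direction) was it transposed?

down a diminished fourth

From Bb3 to F#3 is 4 letter names — a fourth of some quality.
F#3 to Bb3 is 4 semitones, which makes it a diminished fourth; the second version is lower, so the direction is down.
Checking another pair — Fbb3 → Cb3 — gives the same interval.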